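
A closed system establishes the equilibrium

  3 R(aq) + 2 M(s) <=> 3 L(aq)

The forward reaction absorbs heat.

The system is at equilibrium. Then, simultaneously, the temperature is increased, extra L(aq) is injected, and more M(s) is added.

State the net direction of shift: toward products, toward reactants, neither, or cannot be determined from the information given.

The forward reaction is endothermic. Raising T favours the endothermic direction — shift to the right.
Adding L (aq), a product, drives the reaction to the left.
M is a pure solid; its activity is 1 regardless of amount, so Q is unaffected — no shift from this change.
The individual effects push in opposite directions; without quantitative information the net direction cannot be determined.

cannot be determined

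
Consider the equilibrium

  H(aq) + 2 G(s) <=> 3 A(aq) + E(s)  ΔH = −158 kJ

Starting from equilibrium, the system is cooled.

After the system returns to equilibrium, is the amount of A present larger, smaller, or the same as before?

The forward reaction is exothermic. Lowering T favours the exothermic direction — shift to the right.
The net shift is to the right. A is a product, so its amount increases.

increases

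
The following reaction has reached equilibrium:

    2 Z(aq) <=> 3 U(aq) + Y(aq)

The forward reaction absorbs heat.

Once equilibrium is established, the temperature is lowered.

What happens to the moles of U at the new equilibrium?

The forward reaction is endothermic. Lowering T favours the exothermic direction — shift to the left.
The net shift is to the left. U is a product, so its amount decreases.

decreases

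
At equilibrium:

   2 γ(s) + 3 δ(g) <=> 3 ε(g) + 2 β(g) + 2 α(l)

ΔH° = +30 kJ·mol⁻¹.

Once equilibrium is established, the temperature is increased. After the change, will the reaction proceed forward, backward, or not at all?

The forward reaction is endothermic. Raising T favours the endothermic direction — shift to the right.

right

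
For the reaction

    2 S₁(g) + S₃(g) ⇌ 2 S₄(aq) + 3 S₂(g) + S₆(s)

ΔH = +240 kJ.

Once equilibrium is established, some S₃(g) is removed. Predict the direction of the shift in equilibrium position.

left

Removing S₃ (g), a reactant, drives the reaction to the left.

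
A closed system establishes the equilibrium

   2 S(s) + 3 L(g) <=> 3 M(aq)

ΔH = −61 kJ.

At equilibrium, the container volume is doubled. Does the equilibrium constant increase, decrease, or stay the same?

unchanged

The equilibrium constant depends only on temperature. This perturbation may move the position of equilibrium, but since T is unchanged, K itself is unchanged.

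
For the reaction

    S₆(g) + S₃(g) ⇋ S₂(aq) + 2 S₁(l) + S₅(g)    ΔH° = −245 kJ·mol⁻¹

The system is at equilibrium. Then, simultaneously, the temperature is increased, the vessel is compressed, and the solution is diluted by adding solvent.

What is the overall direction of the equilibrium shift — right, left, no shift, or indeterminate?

The forward reaction is exothermic. Raising T favours the endothermic direction — shift to the left.
Gas moles: reactants 2, products 1 (Δn_gas = -1). Compression shifts the system toward the side with fewer moles of gas — to the right.
Dilution lowers every aqueous concentration by the same factor. Δn_aq = 1 − 0 = +1, so the system shifts toward the side with more dissolved moles — to the right.
The individual effects push in opposite directions; without quantitative information the net direction cannot be determined.

cannot be determined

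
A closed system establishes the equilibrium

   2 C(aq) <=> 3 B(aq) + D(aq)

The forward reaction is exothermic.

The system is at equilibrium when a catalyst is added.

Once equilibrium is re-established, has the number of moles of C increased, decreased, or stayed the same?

A catalyst speeds both forward and reverse rates equally; it changes neither Q nor K — no shift from this change.
No net shift occurs, so the amount of C is unchanged.

unchanged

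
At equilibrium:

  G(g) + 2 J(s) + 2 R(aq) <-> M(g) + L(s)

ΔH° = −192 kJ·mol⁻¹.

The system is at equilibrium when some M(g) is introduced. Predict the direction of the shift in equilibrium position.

left

Adding M (g), a product, drives the reaction to the left.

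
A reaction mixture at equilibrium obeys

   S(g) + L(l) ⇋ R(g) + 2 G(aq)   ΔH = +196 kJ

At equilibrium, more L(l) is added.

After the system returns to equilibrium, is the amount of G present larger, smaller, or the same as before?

unchanged

L is a pure liquid; its activity is 1 regardless of amount, so Q is unaffected — no shift from this change.
No net shift occurs, so the amount of G is unchanged.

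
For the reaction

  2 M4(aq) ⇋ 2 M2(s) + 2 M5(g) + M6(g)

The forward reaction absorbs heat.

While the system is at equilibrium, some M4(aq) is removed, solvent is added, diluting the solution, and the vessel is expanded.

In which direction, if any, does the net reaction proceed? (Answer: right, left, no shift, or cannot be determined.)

Removing M4 (aq), a reactant, drives the reaction to the left.
Dilution lowers every aqueous concentration by the same factor. Δn_aq = 0 − 2 = -2, so the system shifts toward the side with more dissolved moles — to the left.
Gas moles: reactants 0, products 3 (Δn_gas = +3). Expansion shifts the system toward the side with more moles of gas — to the right.
The individual effects push in opposite directions; without quantitative information the net direction cannot be determined.

cannot be determined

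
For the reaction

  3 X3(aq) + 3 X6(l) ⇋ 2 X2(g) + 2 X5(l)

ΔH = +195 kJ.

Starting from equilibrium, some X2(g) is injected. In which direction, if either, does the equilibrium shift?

Adding X2 (g), a product, drives the reaction to the left.

left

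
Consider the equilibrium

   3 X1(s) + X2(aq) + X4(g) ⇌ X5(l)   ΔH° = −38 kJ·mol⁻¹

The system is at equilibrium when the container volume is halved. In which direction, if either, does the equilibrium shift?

right

Gas moles: reactants 1, products 0 (Δn_gas = -1). Compression shifts the system toward the side with fewer moles of gas — to the right.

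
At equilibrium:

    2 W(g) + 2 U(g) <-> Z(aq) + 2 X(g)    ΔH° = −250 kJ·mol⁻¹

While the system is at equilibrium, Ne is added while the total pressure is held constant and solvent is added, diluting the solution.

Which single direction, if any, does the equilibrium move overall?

cannot be determined

Adding inert gas at constant total pressure expands the volume and lowers every reacting partial pressure. With Δn_gas = 2 − 4 = -2, Q moves away from K toward the side with fewer gas moles, so the system shifts toward the side with more gas moles — to the left.
Dilution lowers every aqueous concentration by the same factor. Δn_aq = 1 − 0 = +1, so the system shifts toward the side with more dissolved moles — to the right.
The individual effects push in opposite directions; without quantitative information the net direction cannot be determined.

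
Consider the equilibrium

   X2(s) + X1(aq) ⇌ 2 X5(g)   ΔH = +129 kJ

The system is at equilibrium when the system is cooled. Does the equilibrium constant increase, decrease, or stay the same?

K depends on temperature via the van 't Hoff relation. The forward reaction is endothermic, so lowering T decreases K.

decreases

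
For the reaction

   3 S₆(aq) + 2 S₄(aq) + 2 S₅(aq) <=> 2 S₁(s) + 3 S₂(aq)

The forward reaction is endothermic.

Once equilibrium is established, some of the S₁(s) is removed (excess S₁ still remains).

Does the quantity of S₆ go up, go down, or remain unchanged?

S₁ is a pure solid; its activity is 1 regardless of amount, so Q is unaffected — no shift from this change.
No net shift occurs, so the amount of S₆ is unchanged.

unchanged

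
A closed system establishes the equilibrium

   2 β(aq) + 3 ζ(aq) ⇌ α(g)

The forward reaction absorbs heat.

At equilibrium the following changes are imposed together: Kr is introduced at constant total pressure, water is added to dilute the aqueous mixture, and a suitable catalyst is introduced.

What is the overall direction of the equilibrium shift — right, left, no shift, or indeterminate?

cannot be determined

Adding inert gas at constant total pressure expands the volume and lowers every reacting partial pressure. With Δn_gas = 1 − 0 = +1, Q moves away from K toward the side with fewer gas moles, so the system shifts toward the side with more gas moles — to the right.
Dilution lowers every aqueous concentration by the same factor. Δn_aq = 0 − 5 = -5, so the system shifts toward the side with more dissolved moles — to the left.
A catalyst speeds both forward and reverse rates equally; it changes neither Q nor K — no shift from this change.
The individual effects push in opposite directions; without quantitative information the net direction cannot be determined.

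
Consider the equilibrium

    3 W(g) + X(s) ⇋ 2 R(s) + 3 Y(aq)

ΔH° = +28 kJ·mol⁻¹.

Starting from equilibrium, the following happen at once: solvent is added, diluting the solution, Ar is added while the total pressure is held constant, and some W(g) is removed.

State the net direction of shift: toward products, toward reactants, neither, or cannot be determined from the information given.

Dilution lowers every aqueous concentration by the same factor. Δn_aq = 3 − 0 = +3, so the system shifts toward the side with more dissolved moles — to the right.
Adding inert gas at constant total pressure expands the volume and lowers every reacting partial pressure. With Δn_gas = 0 − 3 = -3, Q moves away from K toward the side with fewer gas moles, so the system shifts toward the side with more gas moles — to the left.
Removing W (g), a reactant, drives the reaction to the left.
The individual effects push in opposite directions; without quantitative information the net direction cannot be determined.

cannot be determined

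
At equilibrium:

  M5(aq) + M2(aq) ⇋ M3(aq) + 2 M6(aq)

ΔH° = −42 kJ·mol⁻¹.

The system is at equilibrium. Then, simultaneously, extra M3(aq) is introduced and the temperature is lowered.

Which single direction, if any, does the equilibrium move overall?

cannot be determined

Adding M3 (aq), a product, drives the reaction to the left.
The forward reaction is exothermic. Lowering T favours the exothermic direction — shift to the right.
The individual effects push in opposite directions; without quantitative information the net direction cannot be determined.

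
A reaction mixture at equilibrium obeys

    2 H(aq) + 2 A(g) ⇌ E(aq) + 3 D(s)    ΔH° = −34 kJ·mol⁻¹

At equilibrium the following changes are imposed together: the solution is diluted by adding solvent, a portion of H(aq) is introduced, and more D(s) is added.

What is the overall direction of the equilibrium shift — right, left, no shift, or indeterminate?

cannot be determined

Dilution lowers every aqueous concentration by the same factor. Δn_aq = 1 − 2 = -1, so the system shifts toward the side with more dissolved moles — to the left.
Adding H (aq), a reactant, drives the reaction to the right.
D is a pure solid; its activity is 1 regardless of amount, so Q is unaffected — no shift from this change.
The individual effects push in opposite directions; without quantitative information the net direction cannot be determined.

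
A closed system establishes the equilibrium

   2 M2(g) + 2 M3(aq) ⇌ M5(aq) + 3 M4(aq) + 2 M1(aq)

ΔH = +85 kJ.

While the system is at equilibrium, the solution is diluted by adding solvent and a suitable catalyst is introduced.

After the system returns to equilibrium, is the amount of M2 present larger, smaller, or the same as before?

decreases

Dilution lowers every aqueous concentration by the same factor. Δn_aq = 6 − 2 = +4, so the system shifts toward the side with more dissolved moles — to the right.
A catalyst speeds both forward and reverse rates equally; it changes neither Q nor K — no shift from this change.
The net shift is to the right. M2 is a reactant, so its amount decreases.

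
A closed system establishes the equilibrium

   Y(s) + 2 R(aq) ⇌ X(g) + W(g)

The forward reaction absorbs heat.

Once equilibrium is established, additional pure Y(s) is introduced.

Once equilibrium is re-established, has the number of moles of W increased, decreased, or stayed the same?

unchanged

Y is a pure solid; its activity is 1 regardless of amount, so Q is unaffected — no shift from this change.
No net shift occurs, so the amount of W is unchanged.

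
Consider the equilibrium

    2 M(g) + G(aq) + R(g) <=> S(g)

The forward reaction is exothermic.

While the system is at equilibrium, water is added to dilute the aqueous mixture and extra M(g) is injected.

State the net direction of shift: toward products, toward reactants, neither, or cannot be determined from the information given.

cannot be determined

Dilution lowers every aqueous concentration by the same factor. Δn_aq = 0 − 1 = -1, so the system shifts toward the side with more dissolved moles — to the left.
Adding M (g), a reactant, drives the reaction to the right.
The individual effects push in opposite directions; without quantitative information the net direction cannot be determined.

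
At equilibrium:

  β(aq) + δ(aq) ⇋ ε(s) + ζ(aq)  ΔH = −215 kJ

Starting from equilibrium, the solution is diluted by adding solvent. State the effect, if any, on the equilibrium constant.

The equilibrium constant depends only on temperature. This perturbation may move the position of equilibrium, but since T is unchanged, K itself is unchanged.

unchanged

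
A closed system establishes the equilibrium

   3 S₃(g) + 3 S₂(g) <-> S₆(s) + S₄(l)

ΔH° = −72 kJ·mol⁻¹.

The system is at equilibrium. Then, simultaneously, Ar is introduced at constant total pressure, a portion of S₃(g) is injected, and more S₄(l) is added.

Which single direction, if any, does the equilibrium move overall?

cannot be determined

Adding inert gas at constant total pressure expands the volume and lowers every reacting partial pressure. With Δn_gas = 0 − 6 = -6, Q moves away from K toward the side with fewer gas moles, so the system shifts toward the side with more gas moles — to the left.
Adding S₃ (g), a reactant, drives the reaction to the right.
S₄ is a pure liquid; its activity is 1 regardless of amount, so Q is unaffected — no shift from this change.
The individual effects push in opposite directions; without quantitative information the net direction cannot be determined.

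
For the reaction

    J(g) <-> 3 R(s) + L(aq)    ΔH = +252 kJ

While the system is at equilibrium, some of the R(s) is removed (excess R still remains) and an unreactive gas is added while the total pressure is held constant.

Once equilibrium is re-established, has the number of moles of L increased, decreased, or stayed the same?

decreases

R is a pure solid; its activity is 1 regardless of amount, so Q is unaffected — no shift from this change.
Adding inert gas at constant total pressure expands the volume and lowers every reacting partial pressure. With Δn_gas = 0 − 1 = -1, Q moves away from K toward the side with fewer gas moles, so the system shifts toward the side with more gas moles — to the left.
The net shift is to the left. L is a product, so its amount decreases.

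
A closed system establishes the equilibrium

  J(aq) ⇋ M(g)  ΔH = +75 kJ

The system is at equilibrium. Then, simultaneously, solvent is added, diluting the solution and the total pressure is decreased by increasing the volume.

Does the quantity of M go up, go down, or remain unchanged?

cannot be determined

Dilution lowers every aqueous concentration by the same factor. Δn_aq = 0 − 1 = -1, so the system shifts toward the side with more dissolved moles — to the left.
Gas moles: reactants 0, products 1 (Δn_gas = +1). Expansion shifts the system toward the side with more moles of gas — to the right.
The two effects oppose each other, so the net shift — and hence the change in M — cannot be determined from the given information.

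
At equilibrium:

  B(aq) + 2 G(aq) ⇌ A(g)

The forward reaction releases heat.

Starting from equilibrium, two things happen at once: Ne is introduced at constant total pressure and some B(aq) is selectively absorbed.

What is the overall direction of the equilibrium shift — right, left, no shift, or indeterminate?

cannot be determined

Adding inert gas at constant total pressure expands the volume and lowers every reacting partial pressure. With Δn_gas = 1 − 0 = +1, Q moves away from K toward the side with fewer gas moles, so the system shifts toward the side with more gas moles — to the right.
Removing B (aq), a reactant, drives the reaction to the left.
The individual effects push in opposite directions; without quantitative information the net direction cannot be determined.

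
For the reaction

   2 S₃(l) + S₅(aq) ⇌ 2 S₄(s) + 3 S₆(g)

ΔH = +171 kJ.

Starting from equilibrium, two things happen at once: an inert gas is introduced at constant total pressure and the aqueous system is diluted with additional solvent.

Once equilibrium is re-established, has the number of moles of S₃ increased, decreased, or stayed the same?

cannot be determined

Adding inert gas at constant total pressure expands the volume and lowers every reacting partial pressure. With Δn_gas = 3 − 0 = +3, Q moves away from K toward the side with fewer gas moles, so the system shifts toward the side with more gas moles — to the right.
Dilution lowers every aqueous concentration by the same factor. Δn_aq = 0 − 1 = -1, so the system shifts toward the side with more dissolved moles — to the left.
The two effects oppose each other, so the net shift — and hence the change in S₃ — cannot be determined from the given information.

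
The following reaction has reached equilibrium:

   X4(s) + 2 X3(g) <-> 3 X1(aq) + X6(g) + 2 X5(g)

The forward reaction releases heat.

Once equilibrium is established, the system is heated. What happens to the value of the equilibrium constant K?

decreases

K depends on temperature via the van 't Hoff relation. The forward reaction is exothermic, so raising T decreases K.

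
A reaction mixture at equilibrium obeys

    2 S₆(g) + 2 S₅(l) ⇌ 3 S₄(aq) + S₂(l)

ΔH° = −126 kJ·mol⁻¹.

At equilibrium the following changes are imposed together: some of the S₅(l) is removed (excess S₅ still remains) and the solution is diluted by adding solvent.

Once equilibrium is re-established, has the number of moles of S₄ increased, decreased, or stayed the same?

S₅ is a pure liquid; its activity is 1 regardless of amount, so Q is unaffected — no shift from this change.
Dilution lowers every aqueous concentration by the same factor. Δn_aq = 3 − 0 = +3, so the system shifts toward the side with more dissolved moles — to the right.
The net shift is to the right. S₄ is a product, so its amount increases.

increases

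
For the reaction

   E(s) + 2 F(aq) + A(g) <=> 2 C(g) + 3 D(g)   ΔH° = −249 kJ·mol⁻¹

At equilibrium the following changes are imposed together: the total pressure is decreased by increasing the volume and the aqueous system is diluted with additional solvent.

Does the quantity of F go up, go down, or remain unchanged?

cannot be determined

Gas moles: reactants 1, products 5 (Δn_gas = +4). Expansion shifts the system toward the side with more moles of gas — to the right.
Dilution lowers every aqueous concentration by the same factor. Δn_aq = 0 − 2 = -2, so the system shifts toward the side with more dissolved moles — to the left.
The two effects oppose each other, so the net shift — and hence the change in F — cannot be determined from the given information.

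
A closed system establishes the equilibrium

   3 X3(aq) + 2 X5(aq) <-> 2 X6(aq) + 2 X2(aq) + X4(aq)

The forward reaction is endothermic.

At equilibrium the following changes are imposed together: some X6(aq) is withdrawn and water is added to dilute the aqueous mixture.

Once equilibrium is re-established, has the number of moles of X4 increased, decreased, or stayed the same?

Removing X6 (aq), a product, drives the reaction to the right.
Dilution scales every aqueous concentration by the same factor. Δn_aq = 5 − 5 = 0, so Q is unchanged — no shift.
The net shift is to the right. X4 is a product, so its amount increases.

increases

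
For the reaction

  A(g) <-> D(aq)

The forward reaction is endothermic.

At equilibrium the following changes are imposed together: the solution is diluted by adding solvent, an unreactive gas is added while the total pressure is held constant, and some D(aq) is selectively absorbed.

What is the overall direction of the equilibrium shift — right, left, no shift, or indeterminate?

cannot be determined

Dilution lowers every aqueous concentration by the same factor. Δn_aq = 1 − 0 = +1, so the system shifts toward the side with more dissolved moles — to the right.
Adding inert gas at constant total pressure expands the volume and lowers every reacting partial pressure. With Δn_gas = 0 − 1 = -1, Q moves away from K toward the side with fewer gas moles, so the system shifts toward the side with more gas moles — to the left.
Removing D (aq), a product, drives the reaction to the right.
The individual effects push in opposite directions; without quantitative information the net direction cannot be determined.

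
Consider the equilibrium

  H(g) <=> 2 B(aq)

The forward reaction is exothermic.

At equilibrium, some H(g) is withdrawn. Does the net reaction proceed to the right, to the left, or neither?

left

Removing H (g), a reactant, drives the reaction to the left.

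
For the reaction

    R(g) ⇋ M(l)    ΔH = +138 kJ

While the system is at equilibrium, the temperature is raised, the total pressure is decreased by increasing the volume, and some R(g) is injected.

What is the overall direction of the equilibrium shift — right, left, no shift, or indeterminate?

The forward reaction is endothermic. Raising T favours the endothermic direction — shift to the right.
Gas moles: reactants 1, products 0 (Δn_gas = -1). Expansion shifts the system toward the side with more moles of gas — to the left.
Adding R (g), a reactant, drives the reaction to the right.
The individual effects push in opposite directions; without quantitative information the net direction cannot be determined.

cannot be determined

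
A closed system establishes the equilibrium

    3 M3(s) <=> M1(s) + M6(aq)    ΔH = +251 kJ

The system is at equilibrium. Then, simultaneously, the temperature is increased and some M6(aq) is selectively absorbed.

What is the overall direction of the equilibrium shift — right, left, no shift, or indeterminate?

right

The forward reaction is endothermic. Raising T favours the endothermic direction — shift to the right.
Removing M6 (aq), a product, drives the reaction to the right.
All effects act in the same direction — net shift to the right.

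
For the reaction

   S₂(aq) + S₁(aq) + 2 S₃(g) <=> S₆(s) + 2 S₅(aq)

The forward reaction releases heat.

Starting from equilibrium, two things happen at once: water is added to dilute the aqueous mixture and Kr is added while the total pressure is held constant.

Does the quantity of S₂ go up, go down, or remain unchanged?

Dilution scales every aqueous concentration by the same factor. Δn_aq = 2 − 2 = 0, so Q is unchanged — no shift.
Adding inert gas at constant total pressure expands the volume and lowers every reacting partial pressure. With Δn_gas = 0 − 2 = -2, Q moves away from K toward the side with fewer gas moles, so the system shifts toward the side with more gas moles — to the left.
The net shift is to the left. S₂ is a reactant, so its amount increases.

increases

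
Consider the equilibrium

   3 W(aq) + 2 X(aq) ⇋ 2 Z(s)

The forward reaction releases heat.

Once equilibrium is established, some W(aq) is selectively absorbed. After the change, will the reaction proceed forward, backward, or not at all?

left

Removing W (aq), a reactant, drives the reaction to the left.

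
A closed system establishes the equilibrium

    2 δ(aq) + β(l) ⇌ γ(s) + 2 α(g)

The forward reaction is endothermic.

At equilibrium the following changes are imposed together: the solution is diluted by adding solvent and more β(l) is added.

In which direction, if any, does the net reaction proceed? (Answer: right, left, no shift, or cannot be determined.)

left

Dilution lowers every aqueous concentration by the same factor. Δn_aq = 0 − 2 = -2, so the system shifts toward the side with more dissolved moles — to the left.
β is a pure liquid; its activity is 1 regardless of amount, so Q is unaffected — no shift from this change.
Only the nonzero effect(s) matter; the net shift is to the left.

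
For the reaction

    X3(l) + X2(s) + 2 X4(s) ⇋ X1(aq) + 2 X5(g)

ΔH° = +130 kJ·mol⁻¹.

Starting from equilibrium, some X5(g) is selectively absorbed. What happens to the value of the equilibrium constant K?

The equilibrium constant depends only on temperature. This perturbation may move the position of equilibrium, but since T is unchanged, K itself is unchanged.

unchanged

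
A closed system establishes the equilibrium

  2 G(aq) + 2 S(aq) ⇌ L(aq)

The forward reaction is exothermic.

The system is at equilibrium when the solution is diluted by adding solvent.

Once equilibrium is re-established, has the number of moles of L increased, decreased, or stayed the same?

decreases

Dilution lowers every aqueous concentration by the same factor. Δn_aq = 1 − 4 = -3, so the system shifts toward the side with more dissolved moles — to the left.
The net shift is to the left. L is a product, so its amount decreases.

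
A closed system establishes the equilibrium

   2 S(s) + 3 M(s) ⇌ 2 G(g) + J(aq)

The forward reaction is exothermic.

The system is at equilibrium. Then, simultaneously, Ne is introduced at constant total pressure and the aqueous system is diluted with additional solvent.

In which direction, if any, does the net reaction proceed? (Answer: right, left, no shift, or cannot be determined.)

Adding inert gas at constant total pressure expands the volume and lowers every reacting partial pressure. With Δn_gas = 2 − 0 = +2, Q moves away from K toward the side with fewer gas moles, so the system shifts toward the side with more gas moles — to the right.
Dilution lowers every aqueous concentration by the same factor. Δn_aq = 1 − 0 = +1, so the system shifts toward the side with more dissolved moles — to the right.
All effects act in the same direction — net shift to the right.

right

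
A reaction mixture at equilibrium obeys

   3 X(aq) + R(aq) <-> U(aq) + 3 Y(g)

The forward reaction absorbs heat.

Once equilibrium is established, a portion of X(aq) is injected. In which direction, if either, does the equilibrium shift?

Adding X (aq), a reactant, drives the reaction to the right.

right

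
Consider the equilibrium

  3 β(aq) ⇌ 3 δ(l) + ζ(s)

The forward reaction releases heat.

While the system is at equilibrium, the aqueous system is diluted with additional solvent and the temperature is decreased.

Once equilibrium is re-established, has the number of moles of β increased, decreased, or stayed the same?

cannot be determined

Dilution lowers every aqueous concentration by the same factor. Δn_aq = 0 − 3 = -3, so the system shifts toward the side with more dissolved moles — to the left.
The forward reaction is exothermic. Lowering T favours the exothermic direction — shift to the right.
The two effects oppose each other, so the net shift — and hence the change in β — cannot be determined from the given information.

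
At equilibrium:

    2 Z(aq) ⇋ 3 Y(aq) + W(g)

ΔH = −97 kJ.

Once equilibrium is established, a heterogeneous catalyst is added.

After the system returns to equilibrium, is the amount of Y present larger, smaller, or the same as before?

unchanged

A catalyst speeds both forward and reverse rates equally; it changes neither Q nor K — no shift from this change.
No net shift occurs, so the amount of Y is unchanged.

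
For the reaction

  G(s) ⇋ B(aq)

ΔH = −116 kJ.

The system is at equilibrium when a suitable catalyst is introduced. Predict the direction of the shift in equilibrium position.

no shift

A catalyst speeds both forward and reverse rates equally; it changes neither Q nor K — no shift from this change.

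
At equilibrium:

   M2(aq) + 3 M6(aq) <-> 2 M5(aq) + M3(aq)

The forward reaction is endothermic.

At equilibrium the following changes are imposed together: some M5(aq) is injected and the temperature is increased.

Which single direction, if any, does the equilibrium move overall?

Adding M5 (aq), a product, drives the reaction to the left.
The forward reaction is endothermic. Raising T favours the endothermic direction — shift to the right.
The individual effects push in opposite directions; without quantitative information the net direction cannot be determined.

cannot be determined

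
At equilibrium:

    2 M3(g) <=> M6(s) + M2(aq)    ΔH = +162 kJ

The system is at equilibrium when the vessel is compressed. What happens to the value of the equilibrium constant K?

unchanged

The equilibrium constant depends only on temperature. This perturbation may move the position of equilibrium, but since T is unchanged, K itself is unchanged.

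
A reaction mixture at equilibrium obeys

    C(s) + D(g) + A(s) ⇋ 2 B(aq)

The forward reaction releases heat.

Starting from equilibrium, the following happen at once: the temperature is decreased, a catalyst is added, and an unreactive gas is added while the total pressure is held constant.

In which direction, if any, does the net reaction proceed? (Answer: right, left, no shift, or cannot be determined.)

cannot be determined

The forward reaction is exothermic. Lowering T favours the exothermic direction — shift to the right.
A catalyst speeds both forward and reverse rates equally; it changes neither Q nor K — no shift from this change.
Adding inert gas at constant total pressure expands the volume and lowers every reacting partial pressure. With Δn_gas = 0 − 1 = -1, Q moves away from K toward the side with fewer gas moles, so the system shifts toward the side with more gas moles — to the left.
The individual effects push in opposite directions; without quantitative information the net direction cannot be determined.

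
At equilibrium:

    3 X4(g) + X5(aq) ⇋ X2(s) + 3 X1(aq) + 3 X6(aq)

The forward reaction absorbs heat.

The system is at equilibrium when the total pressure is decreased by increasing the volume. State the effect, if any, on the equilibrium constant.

The equilibrium constant depends only on temperature. This perturbation may move the position of equilibrium, but since T is unchanged, K itself is unchanged.

unchanged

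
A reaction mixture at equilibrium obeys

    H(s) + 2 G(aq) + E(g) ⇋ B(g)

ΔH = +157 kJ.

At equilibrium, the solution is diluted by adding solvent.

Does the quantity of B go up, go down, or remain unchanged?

Dilution lowers every aqueous concentration by the same factor. Δn_aq = 0 − 2 = -2, so the system shifts toward the side with more dissolved moles — to the left.
The net shift is to the left. B is a product, so its amount decreases.

decreases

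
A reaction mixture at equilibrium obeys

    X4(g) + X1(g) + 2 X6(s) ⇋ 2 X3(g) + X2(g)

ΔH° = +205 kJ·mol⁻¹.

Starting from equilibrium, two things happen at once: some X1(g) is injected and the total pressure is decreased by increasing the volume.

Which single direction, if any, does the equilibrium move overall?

Adding X1 (g), a reactant, drives the reaction to the right.
Gas moles: reactants 2, products 3 (Δn_gas = +1). Expansion shifts the system toward the side with more moles of gas — to the right.
All effects act in the same direction — net shift to the right.

right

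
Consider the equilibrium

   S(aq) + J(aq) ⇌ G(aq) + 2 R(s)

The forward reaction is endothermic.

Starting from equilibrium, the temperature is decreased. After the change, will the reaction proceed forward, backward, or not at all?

left

The forward reaction is endothermic. Lowering T favours the exothermic direction — shift to the left.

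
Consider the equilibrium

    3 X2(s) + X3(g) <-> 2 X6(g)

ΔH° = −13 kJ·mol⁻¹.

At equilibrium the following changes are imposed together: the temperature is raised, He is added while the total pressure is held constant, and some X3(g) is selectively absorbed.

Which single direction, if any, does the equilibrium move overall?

The forward reaction is exothermic. Raising T favours the endothermic direction — shift to the left.
Adding inert gas at constant total pressure expands the volume and lowers every reacting partial pressure. With Δn_gas = 2 − 1 = +1, Q moves away from K toward the side with fewer gas moles, so the system shifts toward the side with more gas moles — to the right.
Removing X3 (g), a reactant, drives the reaction to the left.
The individual effects push in opposite directions; without quantitative information the net direction cannot be determined.

cannot be determined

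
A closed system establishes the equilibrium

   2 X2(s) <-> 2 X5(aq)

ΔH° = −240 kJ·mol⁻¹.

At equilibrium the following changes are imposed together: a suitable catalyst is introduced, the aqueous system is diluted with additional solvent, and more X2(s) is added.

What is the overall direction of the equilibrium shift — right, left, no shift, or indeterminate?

A catalyst speeds both forward and reverse rates equally; it changes neither Q nor K — no shift from this change.
Dilution lowers every aqueous concentration by the same factor. Δn_aq = 2 − 0 = +2, so the system shifts toward the side with more dissolved moles — to the right.
X2 is a pure solid; its activity is 1 regardless of amount, so Q is unaffected — no shift from this change.
Only the nonzero effect(s) matter; the net shift is to the right.

right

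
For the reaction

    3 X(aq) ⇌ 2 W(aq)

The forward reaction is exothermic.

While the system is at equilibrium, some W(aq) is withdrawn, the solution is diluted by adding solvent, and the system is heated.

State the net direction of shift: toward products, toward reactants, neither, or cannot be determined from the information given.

cannot be determined

Removing W (aq), a product, drives the reaction to the right.
Dilution lowers every aqueous concentration by the same factor. Δn_aq = 2 − 3 = -1, so the system shifts toward the side with more dissolved moles — to the left.
The forward reaction is exothermic. Raising T favours the endothermic direction — shift to the left.
The individual effects push in opposite directions; without quantitative information the net direction cannot be determined.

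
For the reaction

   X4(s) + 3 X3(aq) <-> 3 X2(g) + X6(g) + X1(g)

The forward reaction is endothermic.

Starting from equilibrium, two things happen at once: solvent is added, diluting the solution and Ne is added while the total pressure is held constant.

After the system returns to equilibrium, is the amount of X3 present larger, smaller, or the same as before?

Dilution lowers every aqueous concentration by the same factor. Δn_aq = 0 − 3 = -3, so the system shifts toward the side with more dissolved moles — to the left.
Adding inert gas at constant total pressure expands the volume and lowers every reacting partial pressure. With Δn_gas = 5 − 0 = +5, Q moves away from K toward the side with fewer gas moles, so the system shifts toward the side with more gas moles — to the right.
The two effects oppose each other, so the net shift — and hence the change in X3 — cannot be determined from the given information.

cannot be determined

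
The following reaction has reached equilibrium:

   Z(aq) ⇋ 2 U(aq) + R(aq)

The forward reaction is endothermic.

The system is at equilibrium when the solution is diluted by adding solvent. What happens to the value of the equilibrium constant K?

The equilibrium constant depends only on temperature. This perturbation may move the position of equilibrium, but since T is unchanged, K itself is unchanged.

unchanged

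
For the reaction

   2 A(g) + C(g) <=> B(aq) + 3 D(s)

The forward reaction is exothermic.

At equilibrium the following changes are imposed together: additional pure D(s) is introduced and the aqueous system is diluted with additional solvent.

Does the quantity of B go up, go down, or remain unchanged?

increases

D is a pure solid; its activity is 1 regardless of amount, so Q is unaffected — no shift from this change.
Dilution lowers every aqueous concentration by the same factor. Δn_aq = 1 − 0 = +1, so the system shifts toward the side with more dissolved moles — to the right.
The net shift is to the right. B is a product, so its amount increases.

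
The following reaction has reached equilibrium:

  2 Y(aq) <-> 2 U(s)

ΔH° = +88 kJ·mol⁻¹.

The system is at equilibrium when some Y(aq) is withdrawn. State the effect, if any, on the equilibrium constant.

The equilibrium constant depends only on temperature. This perturbation may move the position of equilibrium, but since T is unchanged, K itself is unchanged.

unchanged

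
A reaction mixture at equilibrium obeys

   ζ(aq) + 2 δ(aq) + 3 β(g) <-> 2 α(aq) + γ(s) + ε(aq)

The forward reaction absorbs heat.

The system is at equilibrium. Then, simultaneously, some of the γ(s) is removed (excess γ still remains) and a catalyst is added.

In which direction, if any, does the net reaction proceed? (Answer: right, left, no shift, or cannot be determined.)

no shift

γ is a pure solid; its activity is 1 regardless of amount, so Q is unaffected — no shift from this change.
A catalyst speeds both forward and reverse rates equally; it changes neither Q nor K — no shift from this change.
None of the changes alters Q relative to K, so there is no net shift.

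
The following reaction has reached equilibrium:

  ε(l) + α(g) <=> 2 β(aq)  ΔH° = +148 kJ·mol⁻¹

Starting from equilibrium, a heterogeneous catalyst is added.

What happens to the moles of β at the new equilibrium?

unchanged

A catalyst speeds both forward and reverse rates equally; it changes neither Q nor K — no shift from this change.
No net shift occurs, so the amount of β is unchanged.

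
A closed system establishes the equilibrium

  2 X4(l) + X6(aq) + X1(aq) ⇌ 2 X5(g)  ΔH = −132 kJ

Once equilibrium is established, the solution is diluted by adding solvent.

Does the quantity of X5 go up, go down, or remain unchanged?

decreases

Dilution lowers every aqueous concentration by the same factor. Δn_aq = 0 − 2 = -2, so the system shifts toward the side with more dissolved moles — to the left.
The net shift is to the left. X5 is a product, so its amount decreases.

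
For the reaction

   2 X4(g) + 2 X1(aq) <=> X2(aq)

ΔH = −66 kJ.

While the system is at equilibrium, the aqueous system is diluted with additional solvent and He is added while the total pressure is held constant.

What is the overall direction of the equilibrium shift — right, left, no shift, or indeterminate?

left

Dilution lowers every aqueous concentration by the same factor. Δn_aq = 1 − 2 = -1, so the system shifts toward the side with more dissolved moles — to the left.
Adding inert gas at constant total pressure expands the volume and lowers every reacting partial pressure. With Δn_gas = 0 − 2 = -2, Q moves away from K toward the side with fewer gas moles, so the system shifts toward the side with more gas moles — to the left.
All effects act in the same direction — net shift to the left.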